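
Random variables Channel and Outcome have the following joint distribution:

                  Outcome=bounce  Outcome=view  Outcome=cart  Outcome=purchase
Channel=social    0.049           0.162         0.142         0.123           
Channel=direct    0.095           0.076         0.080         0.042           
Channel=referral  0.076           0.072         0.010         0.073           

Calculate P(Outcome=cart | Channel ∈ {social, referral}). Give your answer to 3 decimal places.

0.215

P(Channel=social) = 0.049 + 0.162 + 0.142 + 0.123 = 0.476.
P(Channel=referral) = 0.076 + 0.072 + 0.010 + 0.073 = 0.231.
P(Channel ∈ {social, referral}) = 0.476 + 0.231 = 0.707; P(Outcome=cart, Channel ∈ {social, referral}) = 0.142 + 0.010 = 0.152.
P(Outcome=cart | Channel ∈ {social, referral}) = 0.152/0.707 = 0.215.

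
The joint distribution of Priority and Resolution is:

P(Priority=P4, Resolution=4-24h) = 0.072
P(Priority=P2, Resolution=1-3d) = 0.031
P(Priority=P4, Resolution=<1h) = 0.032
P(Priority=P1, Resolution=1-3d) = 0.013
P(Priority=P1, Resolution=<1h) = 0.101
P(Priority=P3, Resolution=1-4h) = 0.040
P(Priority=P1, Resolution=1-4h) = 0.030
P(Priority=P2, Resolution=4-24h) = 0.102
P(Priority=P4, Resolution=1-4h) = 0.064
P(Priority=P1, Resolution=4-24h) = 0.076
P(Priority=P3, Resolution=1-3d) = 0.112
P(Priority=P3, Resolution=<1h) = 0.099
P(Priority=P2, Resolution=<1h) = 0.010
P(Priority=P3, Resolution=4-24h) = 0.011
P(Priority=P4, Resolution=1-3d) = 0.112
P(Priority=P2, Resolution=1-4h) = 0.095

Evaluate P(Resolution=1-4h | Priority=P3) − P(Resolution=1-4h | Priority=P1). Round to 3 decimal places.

0.016

P(Priority=P3) = 0.099 + 0.040 + 0.011 + 0.112 = 0.262; P(Resolution=1-4h | Priority=P3) = 0.040/0.262 = 0.1527.
P(Priority=P1) = 0.101 + 0.030 + 0.076 + 0.013 = 0.220; P(Resolution=1-4h | Priority=P1) = 0.030/0.220 = 0.1364.
Difference = 0.016.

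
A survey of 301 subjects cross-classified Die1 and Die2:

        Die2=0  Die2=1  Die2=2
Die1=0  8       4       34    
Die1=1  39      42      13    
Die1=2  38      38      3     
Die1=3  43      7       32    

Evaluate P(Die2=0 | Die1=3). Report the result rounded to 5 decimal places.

Total with Die1=3: 43 + 7 + 32 = 82.
P(Die2=0 | Die1=3) = 43/82 = 0.52439.

0.52439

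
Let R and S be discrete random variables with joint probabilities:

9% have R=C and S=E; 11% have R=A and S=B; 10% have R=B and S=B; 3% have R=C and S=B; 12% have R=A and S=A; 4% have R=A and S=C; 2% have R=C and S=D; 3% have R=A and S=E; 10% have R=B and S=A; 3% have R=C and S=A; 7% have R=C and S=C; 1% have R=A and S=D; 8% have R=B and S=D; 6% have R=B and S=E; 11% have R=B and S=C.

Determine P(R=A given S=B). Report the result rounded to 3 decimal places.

0.458

P(S=B) = 0.11 + 0.10 + 0.03 = 0.24.
P(R=A | S=B) = 0.11/0.24 = 0.458.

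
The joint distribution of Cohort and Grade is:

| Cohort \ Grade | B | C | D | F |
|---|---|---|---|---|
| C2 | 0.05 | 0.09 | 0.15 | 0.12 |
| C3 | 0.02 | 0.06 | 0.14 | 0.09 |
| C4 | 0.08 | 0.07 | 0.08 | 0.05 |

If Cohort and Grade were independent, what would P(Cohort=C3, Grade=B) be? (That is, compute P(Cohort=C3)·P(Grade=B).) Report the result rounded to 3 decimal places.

P(Cohort=C3) = 0.02 + 0.06 + 0.14 + 0.09 = 0.31.
P(Grade=B) = 0.05 + 0.02 + 0.08 = 0.15.
Product: 0.31 × 0.15 = 0.047.

0.047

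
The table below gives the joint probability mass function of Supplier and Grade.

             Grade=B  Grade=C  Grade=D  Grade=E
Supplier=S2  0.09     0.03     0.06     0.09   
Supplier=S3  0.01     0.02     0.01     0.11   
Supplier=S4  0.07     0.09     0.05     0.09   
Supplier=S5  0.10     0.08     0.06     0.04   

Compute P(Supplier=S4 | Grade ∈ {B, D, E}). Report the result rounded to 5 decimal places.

0.26923

P(Grade=B) = 0.09 + 0.01 + 0.07 + 0.10 = 0.27.
P(Grade=D) = 0.06 + 0.01 + 0.05 + 0.06 = 0.18.
P(Grade=E) = 0.09 + 0.11 + 0.09 + 0.04 = 0.33.
P(Grade ∈ {B, D, E}) = 0.27 + 0.18 + 0.33 = 0.78; P(Supplier=S4, Grade ∈ {B, D, E}) = 0.07 + 0.05 + 0.09 = 0.21.
P(Supplier=S4 | Grade ∈ {B, D, E}) = 0.21/0.78 = 0.26923.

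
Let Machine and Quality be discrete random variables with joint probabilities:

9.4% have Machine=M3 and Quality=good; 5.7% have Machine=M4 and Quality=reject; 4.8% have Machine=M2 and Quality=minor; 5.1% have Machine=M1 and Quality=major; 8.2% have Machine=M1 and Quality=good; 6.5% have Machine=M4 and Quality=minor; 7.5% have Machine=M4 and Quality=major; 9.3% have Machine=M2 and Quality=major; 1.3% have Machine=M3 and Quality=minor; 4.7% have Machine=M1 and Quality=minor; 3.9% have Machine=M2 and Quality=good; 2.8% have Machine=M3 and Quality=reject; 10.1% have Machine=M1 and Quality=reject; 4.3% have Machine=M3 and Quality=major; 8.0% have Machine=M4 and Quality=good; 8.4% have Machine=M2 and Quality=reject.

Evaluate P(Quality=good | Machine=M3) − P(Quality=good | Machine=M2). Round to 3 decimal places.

P(Machine=M3) = 0.094 + 0.013 + 0.043 + 0.028 = 0.178; P(Quality=good | Machine=M3) = 0.094/0.178 = 0.5281.
P(Machine=M2) = 0.039 + 0.048 + 0.093 + 0.084 = 0.264; P(Quality=good | Machine=M2) = 0.039/0.264 = 0.1477.
Difference = 0.380.

0.380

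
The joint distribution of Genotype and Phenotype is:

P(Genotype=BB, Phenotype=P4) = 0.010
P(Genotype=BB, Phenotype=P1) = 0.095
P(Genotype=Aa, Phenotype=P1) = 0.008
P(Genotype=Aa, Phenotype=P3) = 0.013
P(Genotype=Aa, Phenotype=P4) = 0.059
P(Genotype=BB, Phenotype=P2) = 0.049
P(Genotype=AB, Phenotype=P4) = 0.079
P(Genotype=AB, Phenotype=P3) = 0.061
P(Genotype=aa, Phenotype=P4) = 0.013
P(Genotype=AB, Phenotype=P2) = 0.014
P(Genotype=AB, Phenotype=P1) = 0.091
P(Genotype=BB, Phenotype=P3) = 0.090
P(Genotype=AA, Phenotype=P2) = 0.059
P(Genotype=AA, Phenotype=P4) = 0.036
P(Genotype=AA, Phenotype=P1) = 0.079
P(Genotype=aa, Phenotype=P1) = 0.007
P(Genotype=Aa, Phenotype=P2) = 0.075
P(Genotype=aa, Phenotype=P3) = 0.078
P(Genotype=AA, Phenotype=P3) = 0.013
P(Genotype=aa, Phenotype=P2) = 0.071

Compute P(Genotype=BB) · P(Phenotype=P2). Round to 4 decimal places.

0.0654

P(Genotype=BB) = 0.095 + 0.049 + 0.090 + 0.010 = 0.244.
P(Phenotype=P2) = 0.059 + 0.075 + 0.071 + 0.014 + 0.049 = 0.268.
Product: 0.244 × 0.268 = 0.0654.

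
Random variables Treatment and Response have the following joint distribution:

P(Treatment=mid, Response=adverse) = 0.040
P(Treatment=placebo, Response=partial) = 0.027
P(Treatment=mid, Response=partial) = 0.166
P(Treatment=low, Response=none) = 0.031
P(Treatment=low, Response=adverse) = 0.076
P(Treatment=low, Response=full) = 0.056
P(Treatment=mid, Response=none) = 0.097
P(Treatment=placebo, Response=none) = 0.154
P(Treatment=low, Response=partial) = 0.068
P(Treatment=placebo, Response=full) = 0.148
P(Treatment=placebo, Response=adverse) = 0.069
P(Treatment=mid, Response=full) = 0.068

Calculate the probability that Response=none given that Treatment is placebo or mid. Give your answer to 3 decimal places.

P(Treatment=placebo) = 0.154 + 0.027 + 0.148 + 0.069 = 0.398.
P(Treatment=mid) = 0.097 + 0.166 + 0.068 + 0.040 = 0.371.
P(Treatment ∈ {placebo, mid}) = 0.398 + 0.371 = 0.769; P(Response=none, Treatment ∈ {placebo, mid}) = 0.154 + 0.097 = 0.251.
P(Response=none | Treatment ∈ {placebo, mid}) = 0.251/0.769 = 0.326.

0.326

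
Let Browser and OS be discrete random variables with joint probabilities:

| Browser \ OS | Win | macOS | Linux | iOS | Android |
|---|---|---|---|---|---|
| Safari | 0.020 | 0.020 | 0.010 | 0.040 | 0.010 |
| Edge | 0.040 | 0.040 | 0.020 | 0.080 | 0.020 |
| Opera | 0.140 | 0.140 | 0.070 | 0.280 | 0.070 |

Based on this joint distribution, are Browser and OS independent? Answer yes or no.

yes

Every cell satisfies P(Browser,OS) = P(Browser)·P(OS). For instance P(Browser=Edge) = 0.200, P(OS=macOS) = 0.200, and 0.200×0.200 = 0.040 matches the joint entry. So Browser and OS are independent.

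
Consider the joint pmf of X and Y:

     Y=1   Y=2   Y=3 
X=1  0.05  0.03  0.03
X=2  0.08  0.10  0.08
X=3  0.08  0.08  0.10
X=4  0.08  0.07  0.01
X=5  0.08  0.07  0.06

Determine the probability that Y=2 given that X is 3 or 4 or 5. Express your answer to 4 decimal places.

0.3492

P(X=3) = 0.08 + 0.08 + 0.10 = 0.26.
P(X=4) = 0.08 + 0.07 + 0.01 = 0.16.
P(X=5) = 0.08 + 0.07 + 0.06 = 0.21.
P(X ∈ {3, 4, 5}) = 0.26 + 0.16 + 0.21 = 0.63; P(Y=2, X ∈ {3, 4, 5}) = 0.08 + 0.07 + 0.07 = 0.22.
P(Y=2 | X ∈ {3, 4, 5}) = 0.22/0.63 = 0.3492.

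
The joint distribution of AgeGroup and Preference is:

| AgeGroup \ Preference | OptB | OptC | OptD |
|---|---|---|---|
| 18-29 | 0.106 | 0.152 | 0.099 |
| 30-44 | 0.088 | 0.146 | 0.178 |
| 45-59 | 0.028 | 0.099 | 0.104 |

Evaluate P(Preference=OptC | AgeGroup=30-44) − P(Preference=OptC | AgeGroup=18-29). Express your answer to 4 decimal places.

P(AgeGroup=30-44) = 0.088 + 0.146 + 0.178 = 0.412; P(Preference=OptC | AgeGroup=30-44) = 0.146/0.412 = 0.35437.
P(AgeGroup=18-29) = 0.106 + 0.152 + 0.099 = 0.357; P(Preference=OptC | AgeGroup=18-29) = 0.152/0.357 = 0.42577.
Difference = -0.0714.

-0.0714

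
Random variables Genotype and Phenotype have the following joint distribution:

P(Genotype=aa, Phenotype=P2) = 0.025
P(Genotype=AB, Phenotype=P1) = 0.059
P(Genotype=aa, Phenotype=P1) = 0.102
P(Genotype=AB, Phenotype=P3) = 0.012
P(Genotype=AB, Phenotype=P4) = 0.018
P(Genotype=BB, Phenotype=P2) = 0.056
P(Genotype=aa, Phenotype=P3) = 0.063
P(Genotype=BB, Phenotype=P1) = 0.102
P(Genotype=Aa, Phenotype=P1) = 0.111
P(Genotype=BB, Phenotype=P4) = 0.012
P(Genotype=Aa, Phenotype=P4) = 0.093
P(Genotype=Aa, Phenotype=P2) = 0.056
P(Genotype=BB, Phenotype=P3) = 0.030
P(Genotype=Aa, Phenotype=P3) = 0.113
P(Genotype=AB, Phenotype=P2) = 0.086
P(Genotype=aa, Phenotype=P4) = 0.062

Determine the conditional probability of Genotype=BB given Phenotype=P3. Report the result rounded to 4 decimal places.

0.1376

P(Phenotype=P3) = 0.113 + 0.063 + 0.012 + 0.030 = 0.218.
P(Genotype=BB | Phenotype=P3) = 0.030/0.218 = 0.1376.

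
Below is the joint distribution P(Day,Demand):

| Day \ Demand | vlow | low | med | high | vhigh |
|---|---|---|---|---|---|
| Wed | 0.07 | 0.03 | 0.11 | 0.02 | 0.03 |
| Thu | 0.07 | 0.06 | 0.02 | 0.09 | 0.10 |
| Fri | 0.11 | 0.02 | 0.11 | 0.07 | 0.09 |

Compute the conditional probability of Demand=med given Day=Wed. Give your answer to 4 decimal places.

P(Day=Wed) = 0.07 + 0.03 + 0.11 + 0.02 + 0.03 = 0.26.
P(Demand=med | Day=Wed) = 0.11/0.26 = 0.4231.

0.4231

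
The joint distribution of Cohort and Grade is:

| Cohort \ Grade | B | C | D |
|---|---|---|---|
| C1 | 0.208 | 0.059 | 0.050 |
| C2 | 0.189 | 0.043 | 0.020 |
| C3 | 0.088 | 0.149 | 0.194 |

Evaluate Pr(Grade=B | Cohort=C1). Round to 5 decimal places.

P(Cohort=C1) = 0.208 + 0.059 + 0.050 = 0.317.
P(Grade=B | Cohort=C1) = 0.208/0.317 = 0.65615.

0.65615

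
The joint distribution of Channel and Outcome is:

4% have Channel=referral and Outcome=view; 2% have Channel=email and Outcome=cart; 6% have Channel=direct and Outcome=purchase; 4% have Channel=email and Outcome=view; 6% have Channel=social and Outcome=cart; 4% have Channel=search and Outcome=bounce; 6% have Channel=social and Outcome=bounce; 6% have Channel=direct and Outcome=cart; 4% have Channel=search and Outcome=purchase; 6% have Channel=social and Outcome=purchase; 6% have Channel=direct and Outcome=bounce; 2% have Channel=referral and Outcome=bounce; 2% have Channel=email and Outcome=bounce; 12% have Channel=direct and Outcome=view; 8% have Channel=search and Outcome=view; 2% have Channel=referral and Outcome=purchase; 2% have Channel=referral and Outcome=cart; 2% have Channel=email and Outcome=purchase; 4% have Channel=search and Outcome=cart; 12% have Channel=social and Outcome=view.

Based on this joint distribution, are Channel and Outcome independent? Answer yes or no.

yes

Every cell satisfies P(Channel,Outcome) = P(Channel)·P(Outcome). For instance P(Channel=social) = 0.30, P(Outcome=purchase) = 0.20, and 0.30×0.20 = 0.06 matches the joint entry. So Channel and Outcome are independent.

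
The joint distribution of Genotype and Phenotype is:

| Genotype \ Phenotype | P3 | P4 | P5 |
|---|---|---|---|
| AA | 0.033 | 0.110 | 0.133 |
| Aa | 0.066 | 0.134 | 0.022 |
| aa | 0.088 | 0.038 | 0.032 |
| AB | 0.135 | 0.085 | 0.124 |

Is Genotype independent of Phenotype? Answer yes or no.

P(Genotype=AA) = 0.276 and P(Phenotype=P3) = 0.322, so their product is 0.08887, but P(Genotype=AA, Phenotype=P3) = 0.033. Since these differ, Genotype and Phenotype are not independent.

no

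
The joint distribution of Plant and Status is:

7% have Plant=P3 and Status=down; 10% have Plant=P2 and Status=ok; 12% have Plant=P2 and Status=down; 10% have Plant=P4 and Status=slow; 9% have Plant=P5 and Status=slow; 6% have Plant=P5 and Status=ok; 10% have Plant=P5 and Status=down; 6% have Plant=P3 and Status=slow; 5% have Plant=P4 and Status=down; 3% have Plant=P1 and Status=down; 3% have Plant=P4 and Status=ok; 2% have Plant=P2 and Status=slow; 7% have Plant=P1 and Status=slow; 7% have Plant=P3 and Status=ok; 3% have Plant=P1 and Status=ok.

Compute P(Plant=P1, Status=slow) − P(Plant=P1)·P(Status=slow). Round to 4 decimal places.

P(Plant=P1) = 0.03 + 0.07 + 0.03 = 0.13.
P(Status=slow) = 0.07 + 0.02 + 0.06 + 0.10 + 0.09 = 0.34.
P(Plant=P1, Status=slow) − P(Plant=P1)P(Status=slow) = 0.07 − 0.13×0.34 = 0.0258.

0.0258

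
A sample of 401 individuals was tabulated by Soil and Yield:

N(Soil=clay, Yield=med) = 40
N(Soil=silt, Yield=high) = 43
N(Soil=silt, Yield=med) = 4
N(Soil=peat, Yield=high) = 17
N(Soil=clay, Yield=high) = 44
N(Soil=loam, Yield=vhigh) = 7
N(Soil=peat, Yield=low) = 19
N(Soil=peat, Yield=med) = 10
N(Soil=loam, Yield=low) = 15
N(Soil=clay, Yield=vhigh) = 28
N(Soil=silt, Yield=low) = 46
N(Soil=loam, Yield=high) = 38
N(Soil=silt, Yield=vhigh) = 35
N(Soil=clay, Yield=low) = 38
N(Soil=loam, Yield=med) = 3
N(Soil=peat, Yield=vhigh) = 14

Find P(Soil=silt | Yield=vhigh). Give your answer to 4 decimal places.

0.4167

Total with Yield=vhigh: 7 + 28 + 35 + 14 = 84.
P(Soil=silt | Yield=vhigh) = 35/84 = 0.4167.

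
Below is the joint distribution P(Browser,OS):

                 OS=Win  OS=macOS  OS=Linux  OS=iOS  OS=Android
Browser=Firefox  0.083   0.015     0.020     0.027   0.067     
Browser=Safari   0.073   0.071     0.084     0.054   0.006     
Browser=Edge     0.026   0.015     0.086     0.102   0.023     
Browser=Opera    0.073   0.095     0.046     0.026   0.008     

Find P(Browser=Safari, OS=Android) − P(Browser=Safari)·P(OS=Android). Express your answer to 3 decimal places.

-0.024

P(Browser=Safari) = 0.073 + 0.071 + 0.084 + 0.054 + 0.006 = 0.288.
P(OS=Android) = 0.067 + 0.006 + 0.023 + 0.008 = 0.104.
P(Browser=Safari, OS=Android) − P(Browser=Safari)P(OS=Android) = 0.006 − 0.288×0.104 = -0.024.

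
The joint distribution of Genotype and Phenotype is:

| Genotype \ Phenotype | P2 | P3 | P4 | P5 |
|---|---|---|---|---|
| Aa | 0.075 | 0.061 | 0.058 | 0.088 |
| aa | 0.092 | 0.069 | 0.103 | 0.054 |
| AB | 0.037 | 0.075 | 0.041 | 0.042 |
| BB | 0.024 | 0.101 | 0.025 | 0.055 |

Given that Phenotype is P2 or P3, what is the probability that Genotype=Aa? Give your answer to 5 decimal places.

P(Phenotype=P2) = 0.075 + 0.092 + 0.037 + 0.024 = 0.228.
P(Phenotype=P3) = 0.061 + 0.069 + 0.075 + 0.101 = 0.306.
P(Phenotype ∈ {P2, P3}) = 0.228 + 0.306 = 0.534; P(Genotype=Aa, Phenotype ∈ {P2, P3}) = 0.075 + 0.061 = 0.136.
P(Genotype=Aa | Phenotype ∈ {P2, P3}) = 0.136/0.534 = 0.25468.

0.25468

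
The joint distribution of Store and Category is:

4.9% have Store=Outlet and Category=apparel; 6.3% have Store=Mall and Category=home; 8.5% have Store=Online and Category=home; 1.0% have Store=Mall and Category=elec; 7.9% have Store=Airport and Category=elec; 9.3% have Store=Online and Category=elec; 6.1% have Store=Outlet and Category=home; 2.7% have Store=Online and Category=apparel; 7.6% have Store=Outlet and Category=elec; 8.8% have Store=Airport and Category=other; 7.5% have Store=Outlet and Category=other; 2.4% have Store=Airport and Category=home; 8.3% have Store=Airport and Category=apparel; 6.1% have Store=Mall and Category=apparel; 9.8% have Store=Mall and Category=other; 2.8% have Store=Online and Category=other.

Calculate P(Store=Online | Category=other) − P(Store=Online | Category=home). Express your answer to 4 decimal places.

-0.2679

P(Category=other) = 0.098 + 0.088 + 0.075 + 0.028 = 0.289; P(Store=Online | Category=other) = 0.028/0.289 = 0.09689.
P(Category=home) = 0.063 + 0.024 + 0.061 + 0.085 = 0.233; P(Store=Online | Category=home) = 0.085/0.233 = 0.36481.
Difference = -0.2679.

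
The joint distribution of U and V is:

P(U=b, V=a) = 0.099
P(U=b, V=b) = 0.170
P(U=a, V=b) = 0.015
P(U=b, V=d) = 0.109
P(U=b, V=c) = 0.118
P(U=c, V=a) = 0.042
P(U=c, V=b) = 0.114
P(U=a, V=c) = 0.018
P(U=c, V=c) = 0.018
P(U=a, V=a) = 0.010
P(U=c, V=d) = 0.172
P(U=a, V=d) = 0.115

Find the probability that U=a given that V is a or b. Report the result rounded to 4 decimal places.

P(V=a) = 0.010 + 0.099 + 0.042 = 0.151.
P(V=b) = 0.015 + 0.170 + 0.114 = 0.299.
P(V ∈ {a, b}) = 0.151 + 0.299 = 0.450; P(U=a, V ∈ {a, b}) = 0.010 + 0.015 = 0.025.
P(U=a | V ∈ {a, b}) = 0.025/0.450 = 0.0556.

0.0556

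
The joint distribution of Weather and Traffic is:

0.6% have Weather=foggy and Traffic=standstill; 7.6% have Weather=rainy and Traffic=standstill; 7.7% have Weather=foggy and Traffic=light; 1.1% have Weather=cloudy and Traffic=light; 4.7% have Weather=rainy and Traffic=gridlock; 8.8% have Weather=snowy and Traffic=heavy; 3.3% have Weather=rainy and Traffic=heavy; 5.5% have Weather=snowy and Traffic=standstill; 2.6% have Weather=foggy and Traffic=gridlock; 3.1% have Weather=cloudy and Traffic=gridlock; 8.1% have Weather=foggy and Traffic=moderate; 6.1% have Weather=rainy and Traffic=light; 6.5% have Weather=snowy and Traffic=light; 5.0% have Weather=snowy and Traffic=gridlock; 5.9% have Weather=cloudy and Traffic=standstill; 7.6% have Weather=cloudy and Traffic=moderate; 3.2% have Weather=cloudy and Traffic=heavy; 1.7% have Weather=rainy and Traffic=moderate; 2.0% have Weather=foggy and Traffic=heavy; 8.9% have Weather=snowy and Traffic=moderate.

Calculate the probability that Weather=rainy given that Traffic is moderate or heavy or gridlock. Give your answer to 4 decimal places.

P(Traffic=moderate) = 0.076 + 0.017 + 0.089 + 0.081 = 0.263.
P(Traffic=heavy) = 0.032 + 0.033 + 0.088 + 0.020 = 0.173.
P(Traffic=gridlock) = 0.031 + 0.047 + 0.050 + 0.026 = 0.154.
P(Traffic ∈ {moderate, heavy, gridlock}) = 0.263 + 0.173 + 0.154 = 0.590; P(Weather=rainy, Traffic ∈ {moderate, heavy, gridlock}) = 0.017 + 0.033 + 0.047 = 0.097.
P(Weather=rainy | Traffic ∈ {moderate, heavy, gridlock}) = 0.097/0.590 = 0.1644.

0.1644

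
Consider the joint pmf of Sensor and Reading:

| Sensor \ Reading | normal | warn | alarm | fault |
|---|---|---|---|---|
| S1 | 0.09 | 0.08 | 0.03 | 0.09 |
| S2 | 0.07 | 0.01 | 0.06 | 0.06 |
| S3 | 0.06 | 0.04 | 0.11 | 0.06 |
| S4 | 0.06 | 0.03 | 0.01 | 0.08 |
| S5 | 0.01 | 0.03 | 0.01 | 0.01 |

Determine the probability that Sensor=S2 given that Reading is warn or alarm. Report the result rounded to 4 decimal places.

0.1707

P(Reading=warn) = 0.08 + 0.01 + 0.04 + 0.03 + 0.03 = 0.19.
P(Reading=alarm) = 0.03 + 0.06 + 0.11 + 0.01 + 0.01 = 0.22.
P(Reading ∈ {warn, alarm}) = 0.19 + 0.22 = 0.41; P(Sensor=S2, Reading ∈ {warn, alarm}) = 0.01 + 0.06 = 0.07.
P(Sensor=S2 | Reading ∈ {warn, alarm}) = 0.07/0.41 = 0.1707.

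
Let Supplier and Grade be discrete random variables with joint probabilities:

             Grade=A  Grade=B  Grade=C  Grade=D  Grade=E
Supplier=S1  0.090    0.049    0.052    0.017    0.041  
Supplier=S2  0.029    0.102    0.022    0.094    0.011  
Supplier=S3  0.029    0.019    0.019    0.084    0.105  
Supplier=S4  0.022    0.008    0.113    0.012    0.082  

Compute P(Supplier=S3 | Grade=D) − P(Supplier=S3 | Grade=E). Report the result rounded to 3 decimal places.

P(Grade=D) = 0.017 + 0.094 + 0.084 + 0.012 = 0.207; P(Supplier=S3 | Grade=D) = 0.084/0.207 = 0.4058.
P(Grade=E) = 0.041 + 0.011 + 0.105 + 0.082 = 0.239; P(Supplier=S3 | Grade=E) = 0.105/0.239 = 0.4393.
Difference = -0.034.

-0.034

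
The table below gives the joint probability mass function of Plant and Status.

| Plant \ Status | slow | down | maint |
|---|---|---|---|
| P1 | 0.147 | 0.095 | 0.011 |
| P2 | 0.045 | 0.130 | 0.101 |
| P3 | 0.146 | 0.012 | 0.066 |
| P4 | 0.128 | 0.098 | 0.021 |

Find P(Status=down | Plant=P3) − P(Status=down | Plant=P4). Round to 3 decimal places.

P(Plant=P3) = 0.146 + 0.012 + 0.066 = 0.224; P(Status=down | Plant=P3) = 0.012/0.224 = 0.0536.
P(Plant=P4) = 0.128 + 0.098 + 0.021 = 0.247; P(Status=down | Plant=P4) = 0.098/0.247 = 0.3968.
Difference = -0.343.

-0.343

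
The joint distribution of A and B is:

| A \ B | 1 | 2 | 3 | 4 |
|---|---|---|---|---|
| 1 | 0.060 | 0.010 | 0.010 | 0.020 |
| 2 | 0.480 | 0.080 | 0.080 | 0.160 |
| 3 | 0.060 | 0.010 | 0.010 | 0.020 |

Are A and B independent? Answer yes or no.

Every cell satisfies P(A,B) = P(A)·P(B). For instance P(A=3) = 0.100, P(B=3) = 0.100, and 0.100×0.100 = 0.010 matches the joint entry. So A and B are independent.

yes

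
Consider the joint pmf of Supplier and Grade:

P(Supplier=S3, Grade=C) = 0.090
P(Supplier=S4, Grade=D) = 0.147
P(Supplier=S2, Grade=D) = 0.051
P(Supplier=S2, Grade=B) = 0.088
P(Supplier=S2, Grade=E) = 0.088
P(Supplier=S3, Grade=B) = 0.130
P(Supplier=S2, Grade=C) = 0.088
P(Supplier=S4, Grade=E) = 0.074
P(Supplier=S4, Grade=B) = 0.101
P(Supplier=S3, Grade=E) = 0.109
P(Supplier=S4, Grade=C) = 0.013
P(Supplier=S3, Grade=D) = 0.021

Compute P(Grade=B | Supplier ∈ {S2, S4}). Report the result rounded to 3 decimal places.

0.291

P(Supplier=S2) = 0.088 + 0.088 + 0.051 + 0.088 = 0.315.
P(Supplier=S4) = 0.101 + 0.013 + 0.147 + 0.074 = 0.335.
P(Supplier ∈ {S2, S4}) = 0.315 + 0.335 = 0.650; P(Grade=B, Supplier ∈ {S2, S4}) = 0.088 + 0.101 = 0.189.
P(Grade=B | Supplier ∈ {S2, S4}) = 0.189/0.650 = 0.291.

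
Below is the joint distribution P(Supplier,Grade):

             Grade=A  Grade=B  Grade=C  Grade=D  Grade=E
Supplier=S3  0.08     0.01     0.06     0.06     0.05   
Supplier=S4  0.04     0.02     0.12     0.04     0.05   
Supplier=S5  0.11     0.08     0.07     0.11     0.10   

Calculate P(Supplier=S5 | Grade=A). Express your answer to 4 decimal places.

P(Grade=A) = 0.08 + 0.04 + 0.11 = 0.23.
P(Supplier=S5 | Grade=A) = 0.11/0.23 = 0.4783.

0.4783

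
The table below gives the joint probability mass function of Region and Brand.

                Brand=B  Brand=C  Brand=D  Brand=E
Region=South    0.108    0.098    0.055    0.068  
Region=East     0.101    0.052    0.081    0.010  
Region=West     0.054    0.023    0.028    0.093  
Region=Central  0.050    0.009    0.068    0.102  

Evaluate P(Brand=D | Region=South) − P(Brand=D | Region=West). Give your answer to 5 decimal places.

0.02576

P(Region=South) = 0.108 + 0.098 + 0.055 + 0.068 = 0.329; P(Brand=D | Region=South) = 0.055/0.329 = 0.167173.
P(Region=West) = 0.054 + 0.023 + 0.028 + 0.093 = 0.198; P(Brand=D | Region=West) = 0.028/0.198 = 0.141414.
Difference = 0.02576.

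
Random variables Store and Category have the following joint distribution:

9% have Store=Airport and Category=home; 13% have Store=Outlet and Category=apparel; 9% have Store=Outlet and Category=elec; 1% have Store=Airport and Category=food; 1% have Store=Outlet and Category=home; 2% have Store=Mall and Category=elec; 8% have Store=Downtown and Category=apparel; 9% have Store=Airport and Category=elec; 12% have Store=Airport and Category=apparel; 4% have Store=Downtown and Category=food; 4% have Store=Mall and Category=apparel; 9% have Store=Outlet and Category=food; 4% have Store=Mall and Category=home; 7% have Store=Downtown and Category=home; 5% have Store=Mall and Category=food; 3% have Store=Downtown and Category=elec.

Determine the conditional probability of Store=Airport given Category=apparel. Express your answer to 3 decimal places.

0.324

P(Category=apparel) = 0.08 + 0.04 + 0.12 + 0.13 = 0.37.
P(Store=Airport | Category=apparel) = 0.12/0.37 = 0.324.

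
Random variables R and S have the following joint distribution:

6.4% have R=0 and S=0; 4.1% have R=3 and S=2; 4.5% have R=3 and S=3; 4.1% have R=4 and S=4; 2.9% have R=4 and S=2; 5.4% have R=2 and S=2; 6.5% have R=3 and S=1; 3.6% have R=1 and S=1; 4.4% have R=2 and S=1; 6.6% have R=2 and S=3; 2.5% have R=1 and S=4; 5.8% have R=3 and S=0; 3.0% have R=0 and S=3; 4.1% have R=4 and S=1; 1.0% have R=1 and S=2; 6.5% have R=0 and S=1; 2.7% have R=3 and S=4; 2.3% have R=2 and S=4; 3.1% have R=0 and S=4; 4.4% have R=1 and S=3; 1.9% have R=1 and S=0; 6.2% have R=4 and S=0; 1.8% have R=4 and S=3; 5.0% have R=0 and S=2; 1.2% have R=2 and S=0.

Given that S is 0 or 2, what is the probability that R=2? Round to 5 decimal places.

0.16541

P(S=0) = 0.064 + 0.019 + 0.012 + 0.058 + 0.062 = 0.215.
P(S=2) = 0.050 + 0.010 + 0.054 + 0.041 + 0.029 = 0.184.
P(S ∈ {0, 2}) = 0.215 + 0.184 = 0.399; P(R=2, S ∈ {0, 2}) = 0.012 + 0.054 = 0.066.
P(R=2 | S ∈ {0, 2}) = 0.066/0.399 = 0.16541.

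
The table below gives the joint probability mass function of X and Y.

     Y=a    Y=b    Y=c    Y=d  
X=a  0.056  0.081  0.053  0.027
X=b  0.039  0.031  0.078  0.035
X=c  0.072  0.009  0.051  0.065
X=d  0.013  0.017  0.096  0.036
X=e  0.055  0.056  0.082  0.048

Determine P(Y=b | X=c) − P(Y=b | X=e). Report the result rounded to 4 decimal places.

P(X=c) = 0.072 + 0.009 + 0.051 + 0.065 = 0.197; P(Y=b | X=c) = 0.009/0.197 = 0.04569.
P(X=e) = 0.055 + 0.056 + 0.082 + 0.048 = 0.241; P(Y=b | X=e) = 0.056/0.241 = 0.23237.
Difference = -0.1867.

-0.1867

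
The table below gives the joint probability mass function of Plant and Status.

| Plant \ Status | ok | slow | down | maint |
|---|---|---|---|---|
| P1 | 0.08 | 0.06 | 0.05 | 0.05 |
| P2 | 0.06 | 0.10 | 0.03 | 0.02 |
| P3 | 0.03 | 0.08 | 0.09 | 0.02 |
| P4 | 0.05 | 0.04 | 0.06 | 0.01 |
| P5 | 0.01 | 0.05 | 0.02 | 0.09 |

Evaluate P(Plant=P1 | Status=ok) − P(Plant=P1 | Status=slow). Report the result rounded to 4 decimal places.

0.1660

P(Status=ok) = 0.08 + 0.06 + 0.03 + 0.05 + 0.01 = 0.23; P(Plant=P1 | Status=ok) = 0.08/0.23 = 0.34783.
P(Status=slow) = 0.06 + 0.10 + 0.08 + 0.04 + 0.05 = 0.33; P(Plant=P1 | Status=slow) = 0.06/0.33 = 0.18182.
Difference = 0.1660.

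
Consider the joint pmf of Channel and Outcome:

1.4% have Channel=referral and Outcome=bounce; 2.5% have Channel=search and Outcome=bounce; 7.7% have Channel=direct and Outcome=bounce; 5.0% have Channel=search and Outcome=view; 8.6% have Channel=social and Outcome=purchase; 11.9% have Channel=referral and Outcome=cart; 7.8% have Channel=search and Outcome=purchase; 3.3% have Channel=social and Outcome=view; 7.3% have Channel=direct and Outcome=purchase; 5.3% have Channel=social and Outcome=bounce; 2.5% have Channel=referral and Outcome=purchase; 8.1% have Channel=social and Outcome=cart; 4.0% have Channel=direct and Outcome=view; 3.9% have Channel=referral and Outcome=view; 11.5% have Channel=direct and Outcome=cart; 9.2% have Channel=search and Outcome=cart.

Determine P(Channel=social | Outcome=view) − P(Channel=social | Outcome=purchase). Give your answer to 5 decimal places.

P(Outcome=view) = 0.050 + 0.033 + 0.040 + 0.039 = 0.162; P(Channel=social | Outcome=view) = 0.033/0.162 = 0.203704.
P(Outcome=purchase) = 0.078 + 0.086 + 0.073 + 0.025 = 0.262; P(Channel=social | Outcome=purchase) = 0.086/0.262 = 0.328244.
Difference = -0.12454.

-0.12454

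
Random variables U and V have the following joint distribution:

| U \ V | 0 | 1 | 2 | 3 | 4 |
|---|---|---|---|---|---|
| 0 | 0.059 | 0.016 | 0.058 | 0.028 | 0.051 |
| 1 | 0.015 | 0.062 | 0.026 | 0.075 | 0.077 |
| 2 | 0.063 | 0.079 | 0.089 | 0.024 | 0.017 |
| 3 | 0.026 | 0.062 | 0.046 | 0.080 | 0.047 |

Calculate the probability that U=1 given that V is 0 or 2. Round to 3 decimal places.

P(V=0) = 0.059 + 0.015 + 0.063 + 0.026 = 0.163.
P(V=2) = 0.058 + 0.026 + 0.089 + 0.046 = 0.219.
P(V ∈ {0, 2}) = 0.163 + 0.219 = 0.382; P(U=1, V ∈ {0, 2}) = 0.015 + 0.026 = 0.041.
P(U=1 | V ∈ {0, 2}) = 0.041/0.382 = 0.107.

0.107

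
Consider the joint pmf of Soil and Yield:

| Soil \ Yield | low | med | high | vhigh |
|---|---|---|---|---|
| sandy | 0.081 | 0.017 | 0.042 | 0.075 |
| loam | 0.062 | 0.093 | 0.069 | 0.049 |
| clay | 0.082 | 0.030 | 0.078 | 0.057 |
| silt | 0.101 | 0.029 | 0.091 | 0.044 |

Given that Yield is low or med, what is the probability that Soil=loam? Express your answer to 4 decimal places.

P(Yield=low) = 0.081 + 0.062 + 0.082 + 0.101 = 0.326.
P(Yield=med) = 0.017 + 0.093 + 0.030 + 0.029 = 0.169.
P(Yield ∈ {low, med}) = 0.326 + 0.169 = 0.495; P(Soil=loam, Yield ∈ {low, med}) = 0.062 + 0.093 = 0.155.
P(Soil=loam | Yield ∈ {low, med}) = 0.155/0.495 = 0.3131.

0.3131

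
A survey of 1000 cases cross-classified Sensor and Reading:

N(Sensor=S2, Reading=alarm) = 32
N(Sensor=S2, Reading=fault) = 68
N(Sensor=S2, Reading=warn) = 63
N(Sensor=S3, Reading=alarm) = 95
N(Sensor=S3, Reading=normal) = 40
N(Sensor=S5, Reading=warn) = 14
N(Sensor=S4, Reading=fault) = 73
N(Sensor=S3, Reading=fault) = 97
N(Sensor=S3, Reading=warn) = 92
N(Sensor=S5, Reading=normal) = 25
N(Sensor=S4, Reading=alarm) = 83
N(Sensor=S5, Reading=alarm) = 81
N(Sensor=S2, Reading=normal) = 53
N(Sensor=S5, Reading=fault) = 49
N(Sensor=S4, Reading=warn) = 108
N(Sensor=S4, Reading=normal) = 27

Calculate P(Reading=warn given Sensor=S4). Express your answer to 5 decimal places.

Total with Sensor=S4: 27 + 108 + 83 + 73 = 291.
P(Reading=warn | Sensor=S4) = 108/291 = 0.37113.

0.37113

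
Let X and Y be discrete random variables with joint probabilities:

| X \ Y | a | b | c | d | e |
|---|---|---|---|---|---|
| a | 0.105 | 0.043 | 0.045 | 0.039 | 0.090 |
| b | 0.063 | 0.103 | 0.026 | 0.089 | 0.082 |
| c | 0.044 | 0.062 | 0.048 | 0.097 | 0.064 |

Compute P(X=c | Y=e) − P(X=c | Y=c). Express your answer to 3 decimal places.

P(Y=e) = 0.090 + 0.082 + 0.064 = 0.236; P(X=c | Y=e) = 0.064/0.236 = 0.2712.
P(Y=c) = 0.045 + 0.026 + 0.048 = 0.119; P(X=c | Y=c) = 0.048/0.119 = 0.4034.
Difference = -0.132.

-0.132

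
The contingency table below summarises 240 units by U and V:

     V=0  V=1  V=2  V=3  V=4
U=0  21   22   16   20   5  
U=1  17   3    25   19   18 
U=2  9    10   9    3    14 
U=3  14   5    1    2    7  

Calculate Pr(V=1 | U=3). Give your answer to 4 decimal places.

Total with U=3: 14 + 5 + 1 + 2 + 7 = 29.
P(V=1 | U=3) = 5/29 = 0.1724.

0.1724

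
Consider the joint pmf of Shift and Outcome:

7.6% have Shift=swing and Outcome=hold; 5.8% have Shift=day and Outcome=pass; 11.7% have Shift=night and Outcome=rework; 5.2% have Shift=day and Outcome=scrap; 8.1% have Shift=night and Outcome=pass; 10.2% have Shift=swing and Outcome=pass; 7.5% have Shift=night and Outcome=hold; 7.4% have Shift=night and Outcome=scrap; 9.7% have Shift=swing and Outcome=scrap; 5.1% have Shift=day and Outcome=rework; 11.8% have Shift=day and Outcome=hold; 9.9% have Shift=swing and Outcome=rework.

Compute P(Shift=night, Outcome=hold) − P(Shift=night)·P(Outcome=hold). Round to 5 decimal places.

-0.01834

P(Shift=night) = 0.081 + 0.117 + 0.074 + 0.075 = 0.347.
P(Outcome=hold) = 0.118 + 0.076 + 0.075 = 0.269.
P(Shift=night, Outcome=hold) − P(Shift=night)P(Outcome=hold) = 0.075 − 0.347×0.269 = -0.01834.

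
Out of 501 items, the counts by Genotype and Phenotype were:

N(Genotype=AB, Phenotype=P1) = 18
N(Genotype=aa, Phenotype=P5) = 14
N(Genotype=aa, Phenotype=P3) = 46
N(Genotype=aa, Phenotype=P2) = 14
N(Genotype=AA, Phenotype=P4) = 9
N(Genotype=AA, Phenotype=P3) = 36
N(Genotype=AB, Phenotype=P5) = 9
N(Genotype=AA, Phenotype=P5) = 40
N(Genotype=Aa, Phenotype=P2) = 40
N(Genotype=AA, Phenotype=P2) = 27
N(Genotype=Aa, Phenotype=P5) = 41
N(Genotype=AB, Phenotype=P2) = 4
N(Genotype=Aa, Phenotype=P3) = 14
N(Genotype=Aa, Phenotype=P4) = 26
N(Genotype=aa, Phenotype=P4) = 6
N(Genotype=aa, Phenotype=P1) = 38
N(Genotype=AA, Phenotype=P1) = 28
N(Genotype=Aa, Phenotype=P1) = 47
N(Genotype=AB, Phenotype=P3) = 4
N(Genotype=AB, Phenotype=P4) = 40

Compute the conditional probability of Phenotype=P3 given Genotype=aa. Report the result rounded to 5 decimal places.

0.38983

Total with Genotype=aa: 38 + 14 + 46 + 6 + 14 = 118.
P(Phenotype=P3 | Genotype=aa) = 46/118 = 0.38983.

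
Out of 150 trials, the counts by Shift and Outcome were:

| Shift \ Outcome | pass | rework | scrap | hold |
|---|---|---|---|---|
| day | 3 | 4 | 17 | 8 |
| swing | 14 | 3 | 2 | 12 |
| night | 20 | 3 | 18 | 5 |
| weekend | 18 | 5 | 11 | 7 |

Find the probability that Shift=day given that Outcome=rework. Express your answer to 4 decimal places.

0.2667

Total with Outcome=rework: 4 + 3 + 3 + 5 = 15.
P(Shift=day | Outcome=rework) = 4/15 = 0.2667.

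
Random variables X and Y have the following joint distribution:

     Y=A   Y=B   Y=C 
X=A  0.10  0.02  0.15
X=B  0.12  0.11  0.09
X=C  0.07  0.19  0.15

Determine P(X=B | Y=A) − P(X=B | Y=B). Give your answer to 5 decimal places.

P(Y=A) = 0.10 + 0.12 + 0.07 = 0.29; P(X=B | Y=A) = 0.12/0.29 = 0.413793.
P(Y=B) = 0.02 + 0.11 + 0.19 = 0.32; P(X=B | Y=B) = 0.11/0.32 = 0.343750.
Difference = 0.07004.

0.07004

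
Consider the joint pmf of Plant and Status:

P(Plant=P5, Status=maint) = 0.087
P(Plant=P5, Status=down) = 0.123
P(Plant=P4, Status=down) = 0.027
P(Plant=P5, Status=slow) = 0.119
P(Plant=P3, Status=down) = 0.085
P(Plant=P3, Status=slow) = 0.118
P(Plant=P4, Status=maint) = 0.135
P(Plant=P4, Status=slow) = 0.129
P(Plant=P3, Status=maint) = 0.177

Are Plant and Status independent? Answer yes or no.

no

P(Plant=P5) = 0.329 and P(Status=down) = 0.235, so their product is 0.07732, but P(Plant=P5, Status=down) = 0.123. Since these differ, Plant and Status are not independent.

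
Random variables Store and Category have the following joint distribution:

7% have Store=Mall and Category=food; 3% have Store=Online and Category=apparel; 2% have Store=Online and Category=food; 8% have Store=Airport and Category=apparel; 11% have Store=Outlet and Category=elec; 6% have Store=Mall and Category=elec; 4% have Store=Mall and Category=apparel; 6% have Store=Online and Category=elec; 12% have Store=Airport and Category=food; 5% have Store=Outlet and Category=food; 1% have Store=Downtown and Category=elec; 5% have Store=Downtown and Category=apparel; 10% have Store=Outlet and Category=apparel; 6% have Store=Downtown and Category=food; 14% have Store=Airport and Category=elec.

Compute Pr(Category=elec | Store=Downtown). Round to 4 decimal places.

P(Store=Downtown) = 0.06 + 0.05 + 0.01 = 0.12.
P(Category=elec | Store=Downtown) = 0.01/0.12 = 0.0833.

0.0833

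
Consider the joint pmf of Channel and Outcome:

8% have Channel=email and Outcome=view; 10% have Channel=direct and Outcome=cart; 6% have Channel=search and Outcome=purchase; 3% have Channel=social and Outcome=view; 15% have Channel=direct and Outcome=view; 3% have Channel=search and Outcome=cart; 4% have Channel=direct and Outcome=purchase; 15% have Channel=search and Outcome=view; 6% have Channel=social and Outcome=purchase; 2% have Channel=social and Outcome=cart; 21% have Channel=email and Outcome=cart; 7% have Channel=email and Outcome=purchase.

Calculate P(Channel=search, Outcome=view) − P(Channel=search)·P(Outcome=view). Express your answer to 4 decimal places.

P(Channel=search) = 0.15 + 0.03 + 0.06 = 0.24.
P(Outcome=view) = 0.08 + 0.15 + 0.03 + 0.15 = 0.41.
P(Channel=search, Outcome=view) − P(Channel=search)P(Outcome=view) = 0.15 − 0.24×0.41 = 0.0516.

0.0516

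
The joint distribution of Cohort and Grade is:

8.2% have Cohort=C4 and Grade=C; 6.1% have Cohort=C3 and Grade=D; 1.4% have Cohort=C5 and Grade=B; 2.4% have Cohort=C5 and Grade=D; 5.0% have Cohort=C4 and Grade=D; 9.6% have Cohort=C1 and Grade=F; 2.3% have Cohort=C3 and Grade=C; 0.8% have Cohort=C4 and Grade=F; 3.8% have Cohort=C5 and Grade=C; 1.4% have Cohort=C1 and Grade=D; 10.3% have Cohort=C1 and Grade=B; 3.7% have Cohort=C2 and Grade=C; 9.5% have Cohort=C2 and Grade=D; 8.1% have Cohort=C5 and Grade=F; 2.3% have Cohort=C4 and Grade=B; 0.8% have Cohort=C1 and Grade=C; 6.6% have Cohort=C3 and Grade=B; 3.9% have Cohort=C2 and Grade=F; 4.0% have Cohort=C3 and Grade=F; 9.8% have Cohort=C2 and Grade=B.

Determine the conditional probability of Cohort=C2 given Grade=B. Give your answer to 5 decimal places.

P(Grade=B) = 0.103 + 0.098 + 0.066 + 0.023 + 0.014 = 0.304.
P(Cohort=C2 | Grade=B) = 0.098/0.304 = 0.32237.

0.32237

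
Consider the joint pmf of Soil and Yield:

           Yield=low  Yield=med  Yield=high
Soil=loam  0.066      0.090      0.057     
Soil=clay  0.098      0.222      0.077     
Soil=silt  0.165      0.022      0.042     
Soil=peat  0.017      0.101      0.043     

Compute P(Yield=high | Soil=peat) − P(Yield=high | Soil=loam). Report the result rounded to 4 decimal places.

P(Soil=peat) = 0.017 + 0.101 + 0.043 = 0.161; P(Yield=high | Soil=peat) = 0.043/0.161 = 0.26708.
P(Soil=loam) = 0.066 + 0.090 + 0.057 = 0.213; P(Yield=high | Soil=loam) = 0.057/0.213 = 0.26761.
Difference = -0.0005.

-0.0005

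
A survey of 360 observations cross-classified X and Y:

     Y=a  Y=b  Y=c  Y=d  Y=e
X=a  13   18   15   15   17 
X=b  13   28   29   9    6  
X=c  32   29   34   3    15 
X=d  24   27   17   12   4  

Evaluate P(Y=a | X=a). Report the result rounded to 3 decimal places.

0.167

Total with X=a: 13 + 18 + 15 + 15 + 17 = 78.
P(Y=a | X=a) = 13/78 = 0.167.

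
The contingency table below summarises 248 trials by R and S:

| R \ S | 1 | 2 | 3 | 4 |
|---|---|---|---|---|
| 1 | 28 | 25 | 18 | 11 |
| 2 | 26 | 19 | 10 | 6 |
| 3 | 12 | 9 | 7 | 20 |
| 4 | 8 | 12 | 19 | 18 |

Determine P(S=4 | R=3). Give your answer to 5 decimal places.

0.41667

Total with R=3: 12 + 9 + 7 + 20 = 48.
P(S=4 | R=3) = 20/48 = 0.41667.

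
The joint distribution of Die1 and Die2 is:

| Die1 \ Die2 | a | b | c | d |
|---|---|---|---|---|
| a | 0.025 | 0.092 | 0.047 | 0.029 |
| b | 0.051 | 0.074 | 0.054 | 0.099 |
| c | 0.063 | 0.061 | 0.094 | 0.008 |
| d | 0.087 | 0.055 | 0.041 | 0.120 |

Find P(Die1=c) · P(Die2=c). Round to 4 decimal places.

0.0533

P(Die1=c) = 0.063 + 0.061 + 0.094 + 0.008 = 0.226.
P(Die2=c) = 0.047 + 0.054 + 0.094 + 0.041 = 0.236.
Product: 0.226 × 0.236 = 0.0533.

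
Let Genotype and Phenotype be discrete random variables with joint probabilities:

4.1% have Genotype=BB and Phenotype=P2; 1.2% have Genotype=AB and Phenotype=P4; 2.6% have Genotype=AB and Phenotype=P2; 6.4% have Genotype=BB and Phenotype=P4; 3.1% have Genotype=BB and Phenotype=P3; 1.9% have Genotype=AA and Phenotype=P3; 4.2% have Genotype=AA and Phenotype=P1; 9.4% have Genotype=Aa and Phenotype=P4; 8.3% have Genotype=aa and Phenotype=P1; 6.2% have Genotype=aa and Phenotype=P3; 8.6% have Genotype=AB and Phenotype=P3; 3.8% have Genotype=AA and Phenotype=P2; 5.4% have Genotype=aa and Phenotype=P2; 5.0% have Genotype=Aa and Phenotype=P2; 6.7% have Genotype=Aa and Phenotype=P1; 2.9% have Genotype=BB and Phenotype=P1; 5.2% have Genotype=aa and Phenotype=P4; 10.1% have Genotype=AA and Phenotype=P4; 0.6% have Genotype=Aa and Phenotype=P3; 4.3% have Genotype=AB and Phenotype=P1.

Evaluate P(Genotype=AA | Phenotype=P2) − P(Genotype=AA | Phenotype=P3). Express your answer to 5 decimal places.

0.08868

P(Phenotype=P2) = 0.038 + 0.050 + 0.054 + 0.026 + 0.041 = 0.209; P(Genotype=AA | Phenotype=P2) = 0.038/0.209 = 0.181818.
P(Phenotype=P3) = 0.019 + 0.006 + 0.062 + 0.086 + 0.031 = 0.204; P(Genotype=AA | Phenotype=P3) = 0.019/0.204 = 0.093137.
Difference = 0.08868.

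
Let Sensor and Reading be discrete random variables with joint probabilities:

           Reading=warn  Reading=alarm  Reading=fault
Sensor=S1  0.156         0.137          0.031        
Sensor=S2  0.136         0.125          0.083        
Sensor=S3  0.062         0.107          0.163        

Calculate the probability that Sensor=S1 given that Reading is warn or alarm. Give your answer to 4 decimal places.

0.4053

P(Reading=warn) = 0.156 + 0.136 + 0.062 = 0.354.
P(Reading=alarm) = 0.137 + 0.125 + 0.107 = 0.369.
P(Reading ∈ {warn, alarm}) = 0.354 + 0.369 = 0.723; P(Sensor=S1, Reading ∈ {warn, alarm}) = 0.156 + 0.137 = 0.293.
P(Sensor=S1 | Reading ∈ {warn, alarm}) = 0.293/0.723 = 0.4053.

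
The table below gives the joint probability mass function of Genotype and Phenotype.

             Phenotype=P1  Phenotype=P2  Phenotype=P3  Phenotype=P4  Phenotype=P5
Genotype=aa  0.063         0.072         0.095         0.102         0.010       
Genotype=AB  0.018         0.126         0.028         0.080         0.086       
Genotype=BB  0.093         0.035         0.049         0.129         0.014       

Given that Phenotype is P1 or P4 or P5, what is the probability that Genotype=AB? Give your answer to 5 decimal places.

0.30924

P(Phenotype=P1) = 0.063 + 0.018 + 0.093 = 0.174.
P(Phenotype=P4) = 0.102 + 0.080 + 0.129 = 0.311.
P(Phenotype=P5) = 0.010 + 0.086 + 0.014 = 0.110.
P(Phenotype ∈ {P1, P4, P5}) = 0.174 + 0.311 + 0.110 = 0.595; P(Genotype=AB, Phenotype ∈ {P1, P4, P5}) = 0.018 + 0.080 + 0.086 = 0.184.
P(Genotype=AB | Phenotype ∈ {P1, P4, P5}) = 0.184/0.595 = 0.30924.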